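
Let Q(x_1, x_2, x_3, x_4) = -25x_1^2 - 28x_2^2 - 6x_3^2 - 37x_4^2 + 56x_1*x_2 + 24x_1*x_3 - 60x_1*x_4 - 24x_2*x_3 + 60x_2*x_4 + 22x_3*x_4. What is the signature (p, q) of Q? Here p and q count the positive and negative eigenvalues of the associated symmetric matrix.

Write A = [[-25, 28, 12, -30], [28, -28, -12, 30], [12, -12, -6, 11], [-30, 30, 11, -37]].
Applying the same elementary operations to the rows and columns of A produces a congruent diagonal matrix with entries -25, 84/25, -6/7, -5/6.
That gives 1 positive, 3 negative pivots.

(1, 3)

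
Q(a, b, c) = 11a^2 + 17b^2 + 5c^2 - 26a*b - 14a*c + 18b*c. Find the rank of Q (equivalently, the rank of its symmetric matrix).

3

The symmetric matrix is A = [[11, -13, -7], [-13, 17, 9], [-7, 9, 5]].
An LDLᵀ factorisation of A has diagonal entries 11, 18/11, 2/9.
Counting signs: 3 positive.
The rank is the number of nonzero pivots: 3.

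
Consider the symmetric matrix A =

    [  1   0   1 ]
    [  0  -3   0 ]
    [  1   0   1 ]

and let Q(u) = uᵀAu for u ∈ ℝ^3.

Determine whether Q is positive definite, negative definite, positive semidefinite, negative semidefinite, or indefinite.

indefinite

Applying the same elementary operations to the rows and columns of A produces a congruent diagonal matrix with entries 1, -3, 0.
Counting signs: 1 positive, 1 negative, 1 zero.
Hence Q is indefinite.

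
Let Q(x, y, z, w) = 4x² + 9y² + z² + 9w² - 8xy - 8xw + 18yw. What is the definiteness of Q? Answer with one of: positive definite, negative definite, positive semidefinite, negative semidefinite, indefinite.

The symmetric matrix is A = [[4, -4, 0, -4], [-4, 9, 0, 9], [0, 0, 1, 0], [-4, 9, 0, 9]].
Symmetric row and column elimination reduces A to a congruent diagonal form with pivots 4, 5, 1, 0.
Counting signs: 3 positive, 1 zero.
Hence Q is positive semidefinite.

positive semidefinite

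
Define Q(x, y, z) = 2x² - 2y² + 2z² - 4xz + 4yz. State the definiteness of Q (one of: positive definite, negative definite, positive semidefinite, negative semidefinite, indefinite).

Write A = [[2, 0, -2], [0, -2, 2], [-2, 2, 2]].
Congruent diagonalization of A (simultaneous row and column reduction) yields pivots 2, -2, 2.
Counting signs: 2 positive, 1 negative.
Hence Q is indefinite.

indefinite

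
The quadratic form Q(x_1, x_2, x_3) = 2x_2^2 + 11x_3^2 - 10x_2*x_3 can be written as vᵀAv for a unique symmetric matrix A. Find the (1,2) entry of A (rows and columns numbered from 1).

0

The coefficient of x_1·x_2 in Q is 0. For a symmetric A this equals A[1,2] + A[2,1] = 2·A[1,2].
So A[1,2] = 0/2 = 0.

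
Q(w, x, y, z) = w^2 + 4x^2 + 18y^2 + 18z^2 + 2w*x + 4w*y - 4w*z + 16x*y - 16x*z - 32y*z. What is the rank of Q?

Write A = [[1, 1, 2, -2], [1, 4, 8, -8], [2, 8, 18, -16], [-2, -8, -16, 18]].
Symmetric row and column elimination reduces A to a congruent diagonal form with pivots 1, 3, 2, 2.
Counting signs: 4 positive.
The rank is the number of nonzero pivots: 4.

4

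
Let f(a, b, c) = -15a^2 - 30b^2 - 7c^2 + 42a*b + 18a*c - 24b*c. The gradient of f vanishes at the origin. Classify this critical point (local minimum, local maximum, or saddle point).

local maximum

The Hessian at the origin is H = [[-30, 42, 18], [42, -60, -24], [18, -24, -14]].
Row-reducing H symmetrically gives the diagonal entries -30, -6/5, -2.
That gives 3 negative pivots.
H is negative definite, so the origin is a strict local maximum.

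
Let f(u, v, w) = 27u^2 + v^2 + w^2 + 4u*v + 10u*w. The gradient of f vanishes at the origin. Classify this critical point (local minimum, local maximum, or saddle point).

The Hessian at the origin is H = [[54, 4, 10], [4, 2, 0], [10, 0, 2]].
Applying the same elementary operations to the rows and columns of H produces a congruent diagonal matrix with entries 54, 46/27, -4/23.
So there are 2 positive, 1 negative pivots.
H is indefinite, so the origin is a saddle point.

saddle point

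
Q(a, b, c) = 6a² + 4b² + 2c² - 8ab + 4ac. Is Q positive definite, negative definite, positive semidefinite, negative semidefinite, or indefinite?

The symmetric matrix is A = [[6, -4, 2], [-4, 4, 0], [2, 0, 2]].
Congruent diagonalization of A (simultaneous row and column reduction) yields pivots 6, 4/3, 0.
That gives 2 positive, 1 zero pivots.
Hence Q is positive semidefinite.

positive semidefinite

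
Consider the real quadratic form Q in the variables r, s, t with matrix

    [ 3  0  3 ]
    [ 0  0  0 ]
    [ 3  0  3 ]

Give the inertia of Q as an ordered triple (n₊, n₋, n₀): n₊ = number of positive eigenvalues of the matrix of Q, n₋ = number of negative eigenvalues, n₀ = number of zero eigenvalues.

Symmetric row and column elimination reduces A to a congruent diagonal form with pivots 3, 0, 0.
So there are 1 positive, 2 zero pivots.

(1, 0, 2)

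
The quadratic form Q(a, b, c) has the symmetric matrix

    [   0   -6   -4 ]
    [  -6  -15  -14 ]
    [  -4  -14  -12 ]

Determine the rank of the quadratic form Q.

2

Row reduction of A gives 2 nonzero rows, so rank A = 2.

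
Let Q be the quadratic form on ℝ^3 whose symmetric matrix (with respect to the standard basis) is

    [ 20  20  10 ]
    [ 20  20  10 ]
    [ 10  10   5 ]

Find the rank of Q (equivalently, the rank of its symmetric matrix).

1

Congruent diagonalization of A (simultaneous row and column reduction) yields pivots 20, 0, 0.
Counting signs: 1 positive, 2 zero.
The rank is the number of nonzero pivots: 1.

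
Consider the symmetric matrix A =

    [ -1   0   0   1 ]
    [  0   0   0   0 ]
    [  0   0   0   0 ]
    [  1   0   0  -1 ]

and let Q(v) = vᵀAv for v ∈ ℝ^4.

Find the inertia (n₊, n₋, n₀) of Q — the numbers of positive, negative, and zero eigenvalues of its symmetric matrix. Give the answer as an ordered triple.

(0, 1, 3)

Applying the same elementary operations to the rows and columns of A produces a congruent diagonal matrix with entries -1, 0, 0, 0.
Counting signs: 1 negative, 3 zero.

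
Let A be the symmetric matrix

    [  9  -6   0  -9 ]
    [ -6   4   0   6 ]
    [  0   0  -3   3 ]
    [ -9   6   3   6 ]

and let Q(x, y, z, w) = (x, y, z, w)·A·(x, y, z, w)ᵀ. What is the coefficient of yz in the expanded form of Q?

0

The coefficient of yz is A[2,3] + A[3,2] = 2·0 = 0.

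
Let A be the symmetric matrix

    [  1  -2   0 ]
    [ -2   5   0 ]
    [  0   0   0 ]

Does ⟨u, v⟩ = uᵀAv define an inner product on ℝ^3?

no

Congruent diagonalization of A (simultaneous row and column reduction) yields pivots 1, 1, 0.
Counting signs: 2 positive, 1 zero.
Hence Q is positive semidefinite.
⟨·,·⟩ is an inner product exactly when A is positive definite.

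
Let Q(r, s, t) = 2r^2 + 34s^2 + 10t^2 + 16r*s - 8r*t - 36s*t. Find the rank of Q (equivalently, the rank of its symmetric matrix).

The symmetric matrix is A = [[2, 8, -4], [8, 34, -18], [-4, -18, 10]].
Congruent diagonalization of A (simultaneous row and column reduction) yields pivots 2, 2, 0.
Counting signs: 2 positive, 1 zero.
The rank is the number of nonzero pivots: 2.

2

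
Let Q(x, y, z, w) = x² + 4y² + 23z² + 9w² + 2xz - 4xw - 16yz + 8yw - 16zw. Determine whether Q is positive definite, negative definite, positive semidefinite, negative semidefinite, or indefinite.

positive definite

The associated matrix is A = [[1, 0, 1, -2], [0, 4, -8, 4], [1, -8, 23, -8], [-2, 4, -8, 9]].
Row-reducing A symmetrically gives the diagonal entries 1, 4, 6, 1/3.
Counting signs: 4 positive.
Hence Q is positive definite.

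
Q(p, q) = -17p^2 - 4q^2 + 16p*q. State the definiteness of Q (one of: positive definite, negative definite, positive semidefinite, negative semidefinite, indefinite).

The symmetric matrix of Q is [[-17, 8], [8, -4]].
For the 2×2 matrix [[-17, 8], [8, -4]]: det = -17·-4 − (8)² = 4, trace = -21.
det > 0 so both eigenvalues share the sign of the trace; trace = -21 < 0 ⇒ both negative.

negative definite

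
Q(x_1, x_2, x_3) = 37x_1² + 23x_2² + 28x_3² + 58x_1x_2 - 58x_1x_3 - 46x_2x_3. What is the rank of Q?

Write A = [[37, 29, -29], [29, 23, -23], [-29, -23, 28]].
Applying the same elementary operations to the rows and columns of A produces a congruent diagonal matrix with entries 37, 10/37, 5.
Counting signs: 3 positive.
The rank is the number of nonzero pivots: 3.

3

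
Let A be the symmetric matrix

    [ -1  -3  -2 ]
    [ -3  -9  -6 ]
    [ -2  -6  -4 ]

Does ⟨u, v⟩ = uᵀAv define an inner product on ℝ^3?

no

Applying the same elementary operations to the rows and columns of A produces a congruent diagonal matrix with entries -1, 0, 0.
Counting signs: 1 negative, 2 zero.
Hence Q is negative semidefinite.
⟨·,·⟩ is an inner product exactly when A is positive definite.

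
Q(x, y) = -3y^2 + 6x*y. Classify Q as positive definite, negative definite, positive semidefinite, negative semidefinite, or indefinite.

The symmetric matrix of Q is [[0, 3], [3, -3]].
For the 2×2 matrix [[0, 3], [3, -3]]: det = 0·-3 − (3)² = -9, trace = -3.
det < 0 so the eigenvalues have opposite signs; the form is indefinite.

indefinite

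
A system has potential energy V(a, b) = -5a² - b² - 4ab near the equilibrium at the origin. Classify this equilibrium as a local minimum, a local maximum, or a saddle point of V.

The Hessian at the origin is H = [[-10, -4], [-4, -2]].
det H = -10·-2 − (-4)² = 4 > 0 and H[1,1] = -10 < 0, so H is negative definite.
Therefore the origin is a local maximum.

local maximum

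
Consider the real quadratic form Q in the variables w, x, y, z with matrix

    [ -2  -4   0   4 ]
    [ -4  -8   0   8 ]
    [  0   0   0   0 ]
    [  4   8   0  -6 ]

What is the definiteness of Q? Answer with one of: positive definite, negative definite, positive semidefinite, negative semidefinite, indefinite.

Row-reducing A symmetrically gives the diagonal entries -2, 0, 0, 2.
So there are 1 positive, 1 negative, 2 zero pivots.
Hence Q is indefinite.

indefinite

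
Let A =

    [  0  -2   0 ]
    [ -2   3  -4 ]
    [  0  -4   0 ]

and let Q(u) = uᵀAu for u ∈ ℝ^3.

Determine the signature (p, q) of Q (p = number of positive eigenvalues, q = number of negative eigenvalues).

(1, 1)

By Sylvester's law of inertia any congruent diagonalization of A has 1 positive, 1 negative and 1 zero entries.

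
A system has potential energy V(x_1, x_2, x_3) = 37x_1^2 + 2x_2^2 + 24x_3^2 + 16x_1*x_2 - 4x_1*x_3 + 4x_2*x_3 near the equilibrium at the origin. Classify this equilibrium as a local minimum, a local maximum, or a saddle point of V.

The Hessian at the origin is H = [[74, 16, -4], [16, 4, 4], [-4, 4, 48]].
Applying the same elementary operations to the rows and columns of H produces a congruent diagonal matrix with entries 74, 20/37, 4.
That gives 3 positive pivots.
H is positive definite, so the origin is a strict local minimum.

local minimum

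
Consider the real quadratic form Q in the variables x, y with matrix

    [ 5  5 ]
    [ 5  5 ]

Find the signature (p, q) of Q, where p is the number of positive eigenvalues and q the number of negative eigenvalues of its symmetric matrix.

(1, 0)

Symmetric row and column elimination reduces A to a congruent diagonal form with pivots 5, 0.
Counting signs: 1 positive, 1 zero.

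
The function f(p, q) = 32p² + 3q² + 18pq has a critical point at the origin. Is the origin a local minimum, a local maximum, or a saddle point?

local minimum

The Hessian at the origin is H = [[64, 18], [18, 6]].
det H = 64·6 − (18)² = 60 > 0 and H[1,1] = 64 > 0, so H is positive definite.
Therefore the origin is a local minimum.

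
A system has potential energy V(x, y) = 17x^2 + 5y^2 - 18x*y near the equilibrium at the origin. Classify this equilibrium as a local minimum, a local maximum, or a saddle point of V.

The Hessian at the origin is H = [[34, -18], [-18, 10]].
det H = 34·10 − (-18)² = 16 > 0 and H[1,1] = 34 > 0, so H is positive definite.
Therefore the origin is a local minimum.

local minimum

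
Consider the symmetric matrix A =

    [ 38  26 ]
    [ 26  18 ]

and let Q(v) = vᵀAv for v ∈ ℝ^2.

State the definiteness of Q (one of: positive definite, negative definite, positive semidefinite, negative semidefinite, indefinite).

Leading principal minors: Δ_1 = 38, Δ_2 = 8.
All leading principal minors are positive, so by Sylvester's criterion Q is positive definite.

positive definite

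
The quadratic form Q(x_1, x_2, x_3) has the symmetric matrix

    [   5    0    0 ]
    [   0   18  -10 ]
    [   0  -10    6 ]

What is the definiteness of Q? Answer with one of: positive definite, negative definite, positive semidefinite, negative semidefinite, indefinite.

Leading principal minors: Δ_1 = 5, Δ_2 = 90, Δ_3 = 40.
All leading principal minors are positive, so by Sylvester's criterion Q is positive definite.

positive definite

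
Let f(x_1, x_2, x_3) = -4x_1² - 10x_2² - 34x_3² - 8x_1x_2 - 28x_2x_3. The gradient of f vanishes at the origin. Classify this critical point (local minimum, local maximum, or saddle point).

The Hessian at the origin is H = [[-8, -8, 0], [-8, -20, -28], [0, -28, -68]].
An LDLᵀ factorisation of H has diagonal entries -8, -12, -8/3.
Counting signs: 3 negative.
H is negative definite, so the origin is a strict local maximum.

local maximum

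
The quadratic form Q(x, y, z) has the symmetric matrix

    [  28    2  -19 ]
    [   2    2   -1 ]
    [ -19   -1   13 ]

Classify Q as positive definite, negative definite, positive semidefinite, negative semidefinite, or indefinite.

positive definite

Leading principal minors: Δ_1 = 28, Δ_2 = 52, Δ_3 = 2.
All leading principal minors are positive, so by Sylvester's criterion Q is positive definite.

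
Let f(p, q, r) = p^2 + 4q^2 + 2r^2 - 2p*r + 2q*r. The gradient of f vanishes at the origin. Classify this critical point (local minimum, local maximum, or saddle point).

local minimum

The Hessian at the origin is H = [[2, 0, -2], [0, 8, 2], [-2, 2, 4]].
Congruent diagonalization of H (simultaneous row and column reduction) yields pivots 2, 8, 3/2.
So there are 3 positive pivots.
H is positive definite, so the origin is a strict local minimum.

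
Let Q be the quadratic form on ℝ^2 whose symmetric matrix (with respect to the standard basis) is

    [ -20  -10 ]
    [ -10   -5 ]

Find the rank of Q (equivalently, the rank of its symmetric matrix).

1

Symmetric row and column elimination reduces A to a congruent diagonal form with pivots -20, 0.
That gives 1 negative, 1 zero pivots.
The rank is the number of nonzero pivots: 1.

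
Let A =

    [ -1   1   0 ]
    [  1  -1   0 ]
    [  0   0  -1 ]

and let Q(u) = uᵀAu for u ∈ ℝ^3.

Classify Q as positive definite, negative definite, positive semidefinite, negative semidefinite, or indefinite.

Symmetric row and column elimination reduces A to a congruent diagonal form with pivots -1, 0, -1.
So there are 2 negative, 1 zero pivots.
Hence Q is negative semidefinite.

negative semidefinite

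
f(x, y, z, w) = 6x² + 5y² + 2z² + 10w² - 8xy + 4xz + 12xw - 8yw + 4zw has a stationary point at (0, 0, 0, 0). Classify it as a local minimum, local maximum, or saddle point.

The Hessian at the origin is H = [[12, -8, 4, 12], [-8, 10, 0, -8], [4, 0, 4, 4], [12, -8, 4, 20]].
Symmetric row and column elimination reduces H to a congruent diagonal form with pivots 12, 14/3, 8/7, 8.
Counting signs: 4 positive.
H is positive definite, so the origin is a strict local minimum.

local minimum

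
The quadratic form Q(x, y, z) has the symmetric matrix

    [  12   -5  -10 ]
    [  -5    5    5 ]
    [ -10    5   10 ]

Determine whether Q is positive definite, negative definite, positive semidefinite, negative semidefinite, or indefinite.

Leading principal minors: Δ_1 = 12, Δ_2 = 35, Δ_3 = 50.
All leading principal minors are positive, so by Sylvester's criterion Q is positive definite.

positive definite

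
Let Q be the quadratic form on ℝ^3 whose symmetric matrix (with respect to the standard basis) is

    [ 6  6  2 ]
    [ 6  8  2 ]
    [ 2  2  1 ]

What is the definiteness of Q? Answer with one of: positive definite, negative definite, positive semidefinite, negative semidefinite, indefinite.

Symmetric row and column elimination reduces A to a congruent diagonal form with pivots 6, 2, 1/3.
Counting signs: 3 positive.
Hence Q is positive definite.

positive definite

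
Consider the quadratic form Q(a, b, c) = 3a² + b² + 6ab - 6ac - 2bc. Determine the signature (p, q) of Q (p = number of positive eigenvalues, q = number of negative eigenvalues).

The symmetric matrix is A = [[3, 3, -3], [3, 1, -1], [-3, -1, 0]].
An LDLᵀ factorisation of A has diagonal entries 3, -2, -1.
So there are 1 positive, 2 negative pivots.

(1, 2)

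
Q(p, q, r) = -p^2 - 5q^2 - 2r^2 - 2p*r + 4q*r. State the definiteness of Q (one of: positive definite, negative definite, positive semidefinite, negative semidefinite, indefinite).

negative definite

The associated matrix is A = [[-1, 0, -1], [0, -5, 2], [-1, 2, -2]].
Symmetric row and column elimination reduces A to a congruent diagonal form with pivots -1, -5, -1/5.
Counting signs: 3 negative.
Hence Q is negative definite.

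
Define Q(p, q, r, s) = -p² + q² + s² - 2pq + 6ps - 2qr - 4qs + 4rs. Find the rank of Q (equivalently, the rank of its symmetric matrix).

Write A = [[-1, -1, 0, 3], [-1, 1, -1, -2], [0, -1, 0, 2], [3, -2, 2, 1]].
An LDLᵀ factorisation of A has diagonal entries -1, 2, -1/2, -2.
So there are 1 positive, 3 negative pivots.
The rank is the number of nonzero pivots: 4.

4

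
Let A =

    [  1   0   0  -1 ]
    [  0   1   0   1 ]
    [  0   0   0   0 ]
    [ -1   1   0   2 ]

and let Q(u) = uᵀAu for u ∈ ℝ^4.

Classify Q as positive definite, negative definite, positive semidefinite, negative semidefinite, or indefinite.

Row-reducing A symmetrically gives the diagonal entries 1, 1, 0, 0.
So there are 2 positive, 2 zero pivots.
Hence Q is positive semidefinite.

positive semidefinite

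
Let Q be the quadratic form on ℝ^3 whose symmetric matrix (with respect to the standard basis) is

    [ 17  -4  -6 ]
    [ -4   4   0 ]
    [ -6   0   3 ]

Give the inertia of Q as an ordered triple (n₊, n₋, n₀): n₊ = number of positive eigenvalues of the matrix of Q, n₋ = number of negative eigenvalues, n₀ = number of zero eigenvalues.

(3, 0, 0)

Symmetric row and column elimination reduces A to a congruent diagonal form with pivots 17, 52/17, 3/13.
That gives 3 positive pivots.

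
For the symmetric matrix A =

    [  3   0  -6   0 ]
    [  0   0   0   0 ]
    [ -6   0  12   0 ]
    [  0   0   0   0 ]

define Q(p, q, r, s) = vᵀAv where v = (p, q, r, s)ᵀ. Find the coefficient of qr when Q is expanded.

0

The coefficient of qr is A[2,3] + A[3,2] = 2·0 = 0.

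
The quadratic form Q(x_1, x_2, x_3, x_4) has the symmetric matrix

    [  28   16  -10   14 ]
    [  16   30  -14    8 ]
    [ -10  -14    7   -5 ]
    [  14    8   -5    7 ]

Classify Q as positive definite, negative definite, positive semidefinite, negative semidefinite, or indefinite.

positive semidefinite

Applying the same elementary operations to the rows and columns of A produces a congruent diagonal matrix with entries 28, 146/7, 10/73, 0.
That gives 3 positive, 1 zero pivots.
Hence Q is positive semidefinite.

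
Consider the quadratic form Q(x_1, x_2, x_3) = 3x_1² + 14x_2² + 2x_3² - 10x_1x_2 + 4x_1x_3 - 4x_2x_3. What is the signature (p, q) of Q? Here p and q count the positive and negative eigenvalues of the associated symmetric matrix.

(3, 0)

Write A = [[3, -5, 2], [-5, 14, -2], [2, -2, 2]].
Symmetric row and column elimination reduces A to a congruent diagonal form with pivots 3, 17/3, 6/17.
So there are 3 positive pivots.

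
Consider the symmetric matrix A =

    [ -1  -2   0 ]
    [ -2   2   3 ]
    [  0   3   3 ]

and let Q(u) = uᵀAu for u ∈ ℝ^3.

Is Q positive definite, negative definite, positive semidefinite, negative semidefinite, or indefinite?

indefinite

Congruent diagonalization of A (simultaneous row and column reduction) yields pivots -1, 6, 3/2.
So there are 2 positive, 1 negative pivots.
Hence Q is indefinite.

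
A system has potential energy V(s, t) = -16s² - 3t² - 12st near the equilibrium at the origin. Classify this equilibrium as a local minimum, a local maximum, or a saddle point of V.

The Hessian at the origin is H = [[-32, -12], [-12, -6]].
det H = -32·-6 − (-12)² = 48 > 0 and H[1,1] = -32 < 0, so H is negative definite.
Therefore the origin is a local maximum.

local maximum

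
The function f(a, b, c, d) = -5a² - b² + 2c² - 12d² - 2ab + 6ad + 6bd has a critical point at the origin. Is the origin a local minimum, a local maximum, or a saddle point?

saddle point

The Hessian at the origin is H = [[-10, -2, 0, 6], [-2, -2, 0, 6], [0, 0, 4, 0], [6, 6, 0, -24]].
Applying the same elementary operations to the rows and columns of H produces a congruent diagonal matrix with entries -10, -8/5, 4, -6.
So there are 1 positive, 3 negative pivots.
H is indefinite, so the origin is a saddle point.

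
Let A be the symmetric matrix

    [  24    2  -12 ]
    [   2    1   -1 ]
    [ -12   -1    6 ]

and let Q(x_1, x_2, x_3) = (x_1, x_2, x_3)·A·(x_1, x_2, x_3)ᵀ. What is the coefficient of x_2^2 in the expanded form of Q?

1

The coefficient of x_2^2 is the diagonal entry A[2,2] = 1.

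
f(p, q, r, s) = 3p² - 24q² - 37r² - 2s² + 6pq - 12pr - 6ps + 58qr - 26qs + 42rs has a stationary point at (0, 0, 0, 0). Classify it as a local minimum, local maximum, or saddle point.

The Hessian at the origin is H = [[6, 6, -12, -6], [6, -48, 58, -26], [-12, 58, -74, 42], [-6, -26, 42, -4]].
Row-reducing H symmetrically gives the diagonal entries 6, -54, -196/27, -15/49.
That gives 1 positive, 3 negative pivots.
H is indefinite, so the origin is a saddle point.

saddle point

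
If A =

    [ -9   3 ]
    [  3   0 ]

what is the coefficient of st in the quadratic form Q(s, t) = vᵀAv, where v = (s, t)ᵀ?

The coefficient of st is A[1,2] + A[2,1] = 2·3 = 6.

6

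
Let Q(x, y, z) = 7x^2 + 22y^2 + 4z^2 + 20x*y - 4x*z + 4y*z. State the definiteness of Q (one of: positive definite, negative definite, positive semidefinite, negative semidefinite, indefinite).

positive definite

The associated matrix is A = [[7, 10, -2], [10, 22, 2], [-2, 2, 4]].
Congruent diagonalization of A (simultaneous row and column reduction) yields pivots 7, 54/7, 10/27.
Counting signs: 3 positive.
Hence Q is positive definite.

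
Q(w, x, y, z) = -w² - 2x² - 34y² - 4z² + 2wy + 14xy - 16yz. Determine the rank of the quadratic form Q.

4

The symmetric matrix is A = [[-1, 0, 1, 0], [0, -2, 7, 0], [1, 7, -34, -8], [0, 0, -8, -4]].
An LDLᵀ factorisation of A has diagonal entries -1, -2, -17/2, 60/17.
So there are 1 positive, 3 negative pivots.
The rank is the number of nonzero pivots: 4.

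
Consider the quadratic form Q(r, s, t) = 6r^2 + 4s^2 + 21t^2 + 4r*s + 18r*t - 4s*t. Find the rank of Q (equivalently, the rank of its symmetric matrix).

Write A = [[6, 2, 9], [2, 4, -2], [9, -2, 21]].
Row-reducing A symmetrically gives the diagonal entries 6, 10/3, 0.
That gives 2 positive, 1 zero pivots.
The rank is the number of nonzero pivots: 2.

2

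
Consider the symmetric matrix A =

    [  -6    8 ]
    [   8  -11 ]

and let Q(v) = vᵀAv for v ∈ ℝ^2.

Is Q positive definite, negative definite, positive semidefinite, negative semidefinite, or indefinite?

Leading principal minors: Δ_1 = -6, Δ_2 = 2.
The signs alternate starting with Δ_1 < 0, so by Sylvester's criterion Q is negative definite.

negative definite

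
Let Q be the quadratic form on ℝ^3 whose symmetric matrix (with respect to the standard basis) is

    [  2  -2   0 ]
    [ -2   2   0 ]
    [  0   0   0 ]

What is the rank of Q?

1

Congruent diagonalization of A (simultaneous row and column reduction) yields pivots 2, 0, 0.
Counting signs: 1 positive, 2 zero.
The rank is the number of nonzero pivots: 1.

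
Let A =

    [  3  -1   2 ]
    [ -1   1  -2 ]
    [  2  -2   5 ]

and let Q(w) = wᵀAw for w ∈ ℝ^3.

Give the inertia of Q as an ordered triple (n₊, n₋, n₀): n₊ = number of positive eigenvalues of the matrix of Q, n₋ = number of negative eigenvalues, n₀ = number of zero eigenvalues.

(3, 0, 0)

Symmetric row and column elimination reduces A to a congruent diagonal form with pivots 3, 2/3, 1.
So there are 3 positive pivots.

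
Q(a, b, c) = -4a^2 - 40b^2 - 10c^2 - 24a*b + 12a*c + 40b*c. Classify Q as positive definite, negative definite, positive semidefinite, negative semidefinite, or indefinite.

Write A = [[-4, -12, 6], [-12, -40, 20], [6, 20, -10]].
Congruent diagonalization of A (simultaneous row and column reduction) yields pivots -4, -4, 0.
That gives 2 negative, 1 zero pivots.
Hence Q is negative semidefinite.

negative semidefinite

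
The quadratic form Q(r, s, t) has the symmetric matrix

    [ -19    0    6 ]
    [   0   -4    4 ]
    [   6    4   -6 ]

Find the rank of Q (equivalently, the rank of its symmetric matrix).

Symmetric row and column elimination reduces A to a congruent diagonal form with pivots -19, -4, -2/19.
Counting signs: 3 negative.
The rank is the number of nonzero pivots: 3.

3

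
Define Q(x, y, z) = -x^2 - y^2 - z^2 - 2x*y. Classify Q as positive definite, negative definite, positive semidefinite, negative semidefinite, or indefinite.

negative semidefinite

Write A = [[-1, -1, 0], [-1, -1, 0], [0, 0, -1]].
Applying the same elementary operations to the rows and columns of A produces a congruent diagonal matrix with entries -1, 0, -1.
That gives 2 negative, 1 zero pivots.
Hence Q is negative semidefinite.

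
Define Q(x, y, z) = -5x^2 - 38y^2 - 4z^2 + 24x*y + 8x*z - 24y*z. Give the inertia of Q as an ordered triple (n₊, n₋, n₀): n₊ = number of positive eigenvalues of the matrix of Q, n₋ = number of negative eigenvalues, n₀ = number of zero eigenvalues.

(0, 3, 0)

The symmetric matrix is A = [[-5, 12, 4], [12, -38, -12], [4, -12, -4]].
An LDLᵀ factorisation of A has diagonal entries -5, -46/5, -4/23.
So there are 3 negative pivots.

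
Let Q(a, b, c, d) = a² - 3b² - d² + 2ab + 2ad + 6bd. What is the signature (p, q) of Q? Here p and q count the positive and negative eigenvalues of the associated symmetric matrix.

Write A = [[1, 1, 0, 1], [1, -3, 0, 3], [0, 0, 0, 0], [1, 3, 0, -1]].
Congruent diagonalization of A (simultaneous row and column reduction) yields pivots 1, -4, 0, -1.
So there are 1 positive, 2 negative, 1 zero pivots.

(1, 2)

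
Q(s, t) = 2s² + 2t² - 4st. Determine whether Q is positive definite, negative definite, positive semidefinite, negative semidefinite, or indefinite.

The symmetric matrix of Q is [[2, -2], [-2, 2]].
For the 2×2 matrix [[2, -2], [-2, 2]]: det = 2·2 − (-2)² = 0, trace = 4.
det = 0 so one eigenvalue is zero; the form is semidefinite with the sign of the trace.

positive semidefinite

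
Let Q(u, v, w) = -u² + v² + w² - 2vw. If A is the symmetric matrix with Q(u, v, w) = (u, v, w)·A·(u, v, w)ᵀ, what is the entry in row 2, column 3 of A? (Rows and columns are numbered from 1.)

The coefficient of v·w in Q is -2. For a symmetric A this equals A[2,3] + A[3,2] = 2·A[2,3].
So A[2,3] = -2/2 = -1.

-1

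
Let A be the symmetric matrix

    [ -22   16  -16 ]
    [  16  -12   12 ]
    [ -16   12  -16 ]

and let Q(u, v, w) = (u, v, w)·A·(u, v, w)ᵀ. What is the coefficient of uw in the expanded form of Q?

-32

The coefficient of uw is A[1,3] + A[3,1] = 2·(-16) = -32.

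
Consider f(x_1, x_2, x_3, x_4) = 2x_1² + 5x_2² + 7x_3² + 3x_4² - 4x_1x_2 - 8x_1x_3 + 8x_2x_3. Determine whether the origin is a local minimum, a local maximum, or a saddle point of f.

The Hessian at the origin is H = [[4, -4, -8, 0], [-4, 10, 8, 0], [-8, 8, 14, 0], [0, 0, 0, 6]].
An LDLᵀ factorisation of H has diagonal entries 4, 6, -2, 6.
So there are 3 positive, 1 negative pivots.
H is indefinite, so the origin is a saddle point.

saddle point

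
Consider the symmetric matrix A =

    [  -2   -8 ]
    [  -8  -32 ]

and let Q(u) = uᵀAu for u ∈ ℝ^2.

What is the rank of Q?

1

Applying the same elementary operations to the rows and columns of A produces a congruent diagonal matrix with entries -2, 0.
Counting signs: 1 negative, 1 zero.
The rank is the number of nonzero pivots: 1.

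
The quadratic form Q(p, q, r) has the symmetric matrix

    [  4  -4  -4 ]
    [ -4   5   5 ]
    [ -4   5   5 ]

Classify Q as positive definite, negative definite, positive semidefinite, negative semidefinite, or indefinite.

Symmetric row and column elimination reduces A to a congruent diagonal form with pivots 4, 1, 0.
So there are 2 positive, 1 zero pivots.
Hence Q is positive semidefinite.

positive semidefinite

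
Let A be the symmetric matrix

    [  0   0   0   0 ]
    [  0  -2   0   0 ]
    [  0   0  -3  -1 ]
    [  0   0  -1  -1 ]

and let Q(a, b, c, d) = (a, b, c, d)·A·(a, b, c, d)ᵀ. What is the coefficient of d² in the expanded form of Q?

The coefficient of d² is the diagonal entry A[4,4] = -1.

-1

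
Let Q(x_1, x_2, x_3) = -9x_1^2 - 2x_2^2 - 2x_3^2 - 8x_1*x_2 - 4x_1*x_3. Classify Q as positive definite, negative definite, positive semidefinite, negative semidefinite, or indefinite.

Write A = [[-9, -4, -2], [-4, -2, 0], [-2, 0, -2]].
Symmetric row and column elimination reduces A to a congruent diagonal form with pivots -9, -2/9, 2.
That gives 1 positive, 2 negative pivots.
Hence Q is indefinite.

indefinite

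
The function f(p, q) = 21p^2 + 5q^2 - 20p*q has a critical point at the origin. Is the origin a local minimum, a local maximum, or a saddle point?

The Hessian at the origin is H = [[42, -20], [-20, 10]].
det H = 42·10 − (-20)² = 20 > 0 and H[1,1] = 42 > 0, so H is positive definite.
Therefore the origin is a local minimum.

local minimum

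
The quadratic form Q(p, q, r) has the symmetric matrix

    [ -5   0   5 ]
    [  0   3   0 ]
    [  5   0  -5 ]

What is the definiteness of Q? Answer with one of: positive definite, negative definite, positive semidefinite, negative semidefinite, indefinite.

indefinite

Applying the same elementary operations to the rows and columns of A produces a congruent diagonal matrix with entries -5, 3, 0.
Counting signs: 1 positive, 1 negative, 1 zero.
Hence Q is indefinite.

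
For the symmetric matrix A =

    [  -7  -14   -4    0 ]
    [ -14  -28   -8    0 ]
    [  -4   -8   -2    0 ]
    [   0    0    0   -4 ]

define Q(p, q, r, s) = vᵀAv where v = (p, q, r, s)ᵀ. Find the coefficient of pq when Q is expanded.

-28

The coefficient of pq is A[1,2] + A[2,1] = 2·(-14) = -28.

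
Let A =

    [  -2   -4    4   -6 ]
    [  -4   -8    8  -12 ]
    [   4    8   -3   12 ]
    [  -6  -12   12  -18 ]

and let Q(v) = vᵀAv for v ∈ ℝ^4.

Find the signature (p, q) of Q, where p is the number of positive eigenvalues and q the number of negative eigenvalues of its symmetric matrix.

Congruent diagonalization of A (simultaneous row and column reduction) yields pivots -2, 0, 5, 0.
Counting signs: 1 positive, 1 negative, 2 zero.

(1, 1)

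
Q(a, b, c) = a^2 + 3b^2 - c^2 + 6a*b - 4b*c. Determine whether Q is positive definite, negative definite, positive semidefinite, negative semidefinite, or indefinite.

indefinite

Write A = [[1, 3, 0], [3, 3, -2], [0, -2, -1]].
Congruent diagonalization of A (simultaneous row and column reduction) yields pivots 1, -6, -1/3.
That gives 1 positive, 2 negative pivots.
Hence Q is indefinite.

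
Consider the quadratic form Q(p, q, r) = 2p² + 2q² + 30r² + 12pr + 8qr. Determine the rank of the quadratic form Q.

3

The symmetric matrix is A = [[2, 0, 6], [0, 2, 4], [6, 4, 30]].
Symmetric row and column elimination reduces A to a congruent diagonal form with pivots 2, 2, 4.
Counting signs: 3 positive.
The rank is the number of nonzero pivots: 3.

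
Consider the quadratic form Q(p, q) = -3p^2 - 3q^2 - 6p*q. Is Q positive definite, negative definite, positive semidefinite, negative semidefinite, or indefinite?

negative semidefinite

The associated matrix is A = [[-3, -3], [-3, -3]].
Congruent diagonalization of A (simultaneous row and column reduction) yields pivots -3, 0.
So there are 1 negative, 1 zero pivots.
Hence Q is negative semidefinite.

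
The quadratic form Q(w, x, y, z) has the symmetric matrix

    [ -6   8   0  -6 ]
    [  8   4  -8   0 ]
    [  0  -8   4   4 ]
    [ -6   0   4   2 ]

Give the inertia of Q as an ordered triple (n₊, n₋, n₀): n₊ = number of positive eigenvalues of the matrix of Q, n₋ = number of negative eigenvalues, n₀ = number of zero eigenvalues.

Row-reducing A symmetrically gives the diagonal entries -6, 44/3, -4/11, 4.
That gives 2 positive, 2 negative pivots.

(2, 2, 0)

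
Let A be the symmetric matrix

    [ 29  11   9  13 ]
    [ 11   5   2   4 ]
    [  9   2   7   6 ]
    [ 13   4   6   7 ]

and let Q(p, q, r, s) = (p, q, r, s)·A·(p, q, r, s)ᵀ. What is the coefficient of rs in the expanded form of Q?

12

The coefficient of rs is A[3,4] + A[4,3] = 2·6 = 12.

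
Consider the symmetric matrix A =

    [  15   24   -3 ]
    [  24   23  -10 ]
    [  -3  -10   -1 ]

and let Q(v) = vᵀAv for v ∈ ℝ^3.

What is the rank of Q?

Row-reducing A symmetrically gives the diagonal entries 15, -77/5, 12/77.
Counting signs: 2 positive, 1 negative.
The rank is the number of nonzero pivots: 3.

3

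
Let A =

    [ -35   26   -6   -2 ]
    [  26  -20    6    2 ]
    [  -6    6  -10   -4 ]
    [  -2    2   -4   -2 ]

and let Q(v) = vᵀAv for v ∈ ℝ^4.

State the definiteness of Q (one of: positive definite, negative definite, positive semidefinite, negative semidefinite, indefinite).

negative definite

Row-reducing A symmetrically gives the diagonal entries -35, -24/35, -11/2, -4/11.
That gives 4 negative pivots.
Hence Q is negative definite.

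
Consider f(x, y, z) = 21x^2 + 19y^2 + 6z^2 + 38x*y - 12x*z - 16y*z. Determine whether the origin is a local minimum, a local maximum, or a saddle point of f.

The Hessian at the origin is H = [[42, 38, -12], [38, 38, -16], [-12, -16, 12]].
Congruent diagonalization of H (simultaneous row and column reduction) yields pivots 42, 76/21, 24/19.
So there are 3 positive pivots.
H is positive definite, so the origin is a strict local minimum.

local minimum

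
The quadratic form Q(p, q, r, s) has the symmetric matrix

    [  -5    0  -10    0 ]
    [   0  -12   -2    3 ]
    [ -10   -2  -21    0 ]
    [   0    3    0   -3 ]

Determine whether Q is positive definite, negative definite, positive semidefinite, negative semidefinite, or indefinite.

negative definite

Leading principal minors: Δ_1 = -5, Δ_2 = 60, Δ_3 = -40, Δ_4 = 75.
The signs alternate starting with Δ_1 < 0, so by Sylvester's criterion Q is negative definite.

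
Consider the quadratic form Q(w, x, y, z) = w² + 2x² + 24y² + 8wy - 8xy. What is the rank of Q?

Write A = [[1, 0, 4, 0], [0, 2, -4, 0], [4, -4, 24, 0], [0, 0, 0, 0]].
Congruent diagonalization of A (simultaneous row and column reduction) yields pivots 1, 2, 0, 0.
Counting signs: 2 positive, 2 zero.
The rank is the number of nonzero pivots: 2.

2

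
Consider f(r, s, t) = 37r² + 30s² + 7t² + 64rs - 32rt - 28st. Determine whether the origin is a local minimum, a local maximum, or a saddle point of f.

The Hessian at the origin is H = [[74, 64, -32], [64, 60, -28], [-32, -28, 14]].
An LDLᵀ factorisation of H has diagonal entries 74, 172/37, 6/43.
So there are 3 positive pivots.
H is positive definite, so the origin is a strict local minimum.

local minimum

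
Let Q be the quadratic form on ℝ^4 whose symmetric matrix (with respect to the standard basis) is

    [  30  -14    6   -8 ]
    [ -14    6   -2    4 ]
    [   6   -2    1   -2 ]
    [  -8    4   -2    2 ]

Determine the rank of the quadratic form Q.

3

Symmetric row and column elimination reduces A to a congruent diagonal form with pivots 30, -8/15, 1, 0.
That gives 2 positive, 1 negative, 1 zero pivots.
The rank is the number of nonzero pivots: 3.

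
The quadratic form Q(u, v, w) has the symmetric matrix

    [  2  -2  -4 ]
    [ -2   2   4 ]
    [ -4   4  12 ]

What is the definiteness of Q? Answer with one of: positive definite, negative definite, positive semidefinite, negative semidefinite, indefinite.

positive semidefinite

Symmetric row and column elimination reduces A to a congruent diagonal form with pivots 2, 0, 4.
That gives 2 positive, 1 zero pivots.
Hence Q is positive semidefinite.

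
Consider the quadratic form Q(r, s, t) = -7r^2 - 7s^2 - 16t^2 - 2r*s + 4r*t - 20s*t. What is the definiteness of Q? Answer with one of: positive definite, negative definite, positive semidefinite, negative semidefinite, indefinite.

Write A = [[-7, -1, 2], [-1, -7, -10], [2, -10, -16]].
Congruent diagonalization of A (simultaneous row and column reduction) yields pivots -7, -48/7, 0.
Counting signs: 2 negative, 1 zero.
Hence Q is negative semidefinite.

negative semidefinite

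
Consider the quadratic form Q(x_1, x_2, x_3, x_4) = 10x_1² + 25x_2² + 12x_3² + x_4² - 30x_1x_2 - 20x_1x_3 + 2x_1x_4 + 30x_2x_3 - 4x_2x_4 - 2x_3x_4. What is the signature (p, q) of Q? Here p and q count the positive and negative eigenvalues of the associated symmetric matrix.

(4, 0)

The associated matrix is A = [[10, -15, -10, 1], [-15, 25, 15, -2], [-10, 15, 12, -1], [1, -2, -1, 1]].
Applying the same elementary operations to the rows and columns of A produces a congruent diagonal matrix with entries 10, 5/2, 2, 4/5.
So there are 4 positive pivots.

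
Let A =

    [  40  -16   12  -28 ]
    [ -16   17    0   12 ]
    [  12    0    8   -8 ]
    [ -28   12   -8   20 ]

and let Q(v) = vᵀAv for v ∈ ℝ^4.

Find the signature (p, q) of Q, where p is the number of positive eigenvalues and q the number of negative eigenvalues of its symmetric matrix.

(4, 0)

An LDLᵀ factorisation of A has diagonal entries 40, 53/5, 118/53, 20/59.
Counting signs: 4 positive.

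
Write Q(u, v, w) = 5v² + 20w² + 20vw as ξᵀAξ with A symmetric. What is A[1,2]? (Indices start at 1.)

The coefficient of u·v in Q is 0. For a symmetric A this equals A[1,2] + A[2,1] = 2·A[1,2].
So A[1,2] = 0/2 = 0.

0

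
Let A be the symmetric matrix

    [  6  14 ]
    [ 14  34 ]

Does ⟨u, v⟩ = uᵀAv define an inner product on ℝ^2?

yes

For the 2×2 matrix [[6, 14], [14, 34]]: det = 6·34 − (14)² = 8, trace = 40.
det > 0 so both eigenvalues share the sign of the trace; trace = 40 > 0 ⇒ both positive.
⟨·,·⟩ is an inner product exactly when A is positive definite.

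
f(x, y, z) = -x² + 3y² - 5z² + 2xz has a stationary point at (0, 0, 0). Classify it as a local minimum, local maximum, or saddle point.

saddle point

The Hessian at the origin is H = [[-2, 0, 2], [0, 6, 0], [2, 0, -10]].
Symmetric row and column elimination reduces H to a congruent diagonal form with pivots -2, 6, -8.
So there are 1 positive, 2 negative pivots.
H is indefinite, so the origin is a saddle point.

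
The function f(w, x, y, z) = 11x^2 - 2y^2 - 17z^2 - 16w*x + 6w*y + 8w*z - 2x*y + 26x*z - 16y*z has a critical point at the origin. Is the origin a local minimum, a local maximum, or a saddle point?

The Hessian at the origin is H = [[0, -16, 6, 8], [-16, 22, -2, 26], [6, -2, -4, -16], [8, 26, -16, -34]].
H is indefinite, so the origin is a saddle point.

saddle point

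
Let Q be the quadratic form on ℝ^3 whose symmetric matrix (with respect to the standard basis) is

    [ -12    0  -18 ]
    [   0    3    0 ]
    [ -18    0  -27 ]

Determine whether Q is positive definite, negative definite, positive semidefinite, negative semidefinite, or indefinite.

Row-reducing A symmetrically gives the diagonal entries -12, 3, 0.
Counting signs: 1 positive, 1 negative, 1 zero.
Hence Q is indefinite.

indefinite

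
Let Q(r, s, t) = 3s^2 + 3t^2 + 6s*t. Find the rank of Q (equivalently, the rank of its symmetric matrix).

Write A = [[0, 0, 0], [0, 3, 3], [0, 3, 3]].
Symmetric row and column elimination reduces A to a congruent diagonal form with pivots 0, 3, 0.
That gives 1 positive, 2 zero pivots.
The rank is the number of nonzero pivots: 1.

1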